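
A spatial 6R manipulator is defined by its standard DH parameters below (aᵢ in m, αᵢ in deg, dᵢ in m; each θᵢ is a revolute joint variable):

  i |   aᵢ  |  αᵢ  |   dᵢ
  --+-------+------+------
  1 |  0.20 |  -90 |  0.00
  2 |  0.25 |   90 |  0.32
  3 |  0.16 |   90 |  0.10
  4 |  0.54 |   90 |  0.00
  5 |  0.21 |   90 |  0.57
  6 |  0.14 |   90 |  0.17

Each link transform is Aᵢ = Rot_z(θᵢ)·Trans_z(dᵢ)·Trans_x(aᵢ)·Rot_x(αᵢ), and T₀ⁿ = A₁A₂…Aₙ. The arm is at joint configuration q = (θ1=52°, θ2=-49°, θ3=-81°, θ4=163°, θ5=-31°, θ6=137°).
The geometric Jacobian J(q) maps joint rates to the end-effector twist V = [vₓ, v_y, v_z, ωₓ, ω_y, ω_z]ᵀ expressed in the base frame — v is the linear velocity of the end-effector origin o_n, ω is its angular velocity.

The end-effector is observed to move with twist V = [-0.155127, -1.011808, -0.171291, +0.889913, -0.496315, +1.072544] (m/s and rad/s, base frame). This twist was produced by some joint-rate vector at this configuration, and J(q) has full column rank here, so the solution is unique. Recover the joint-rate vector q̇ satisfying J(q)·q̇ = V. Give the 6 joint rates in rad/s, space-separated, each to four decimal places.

-0.2910 -0.9210 0.3690 -0.8860 0.4660 0.2550

o_n = [-0.5287, 0.1610, 0.9066]
J₁: ẑ×o_n = [-0.1610, -0.5287, 0.0000], ω = ẑ
J2: z=[-0.7880, 0.6157, 0.0000] o=[0.1231, 0.1576, 0.0000] → [0.5581, 0.7144, 0.3987, -0.7880, 0.6157, 0.0000]
J3: z=[-0.4646, -0.5947, 0.6561] o=[-0.0281, 0.4839, 0.1887] → [-0.2151, 0.0051, -0.1477, -0.4646, -0.5947, 0.6561]
J4: z=[-0.2757, -0.6069, -0.7454] o=[0.0601, 0.3400, 0.2732] → [-0.5179, 0.6135, -0.3080, -0.2757, -0.6069, -0.7454]
J5: z=[-0.1983, -0.7229, 0.6619] o=[-0.4478, 0.5184, 0.3158] → [-0.1905, 0.0636, 0.0124, -0.1983, -0.7229, 0.6619]
J6: z=[0.7207, 0.3501, 0.5983] o=[-0.7003, 0.2315, 0.7879] → [0.0837, 0.0171, -0.1109, 0.7207, 0.3501, 0.5983]
q̇ = J⁺·V = [-0.2910, -0.9210, 0.3690, -0.8860, 0.4660, 0.2550]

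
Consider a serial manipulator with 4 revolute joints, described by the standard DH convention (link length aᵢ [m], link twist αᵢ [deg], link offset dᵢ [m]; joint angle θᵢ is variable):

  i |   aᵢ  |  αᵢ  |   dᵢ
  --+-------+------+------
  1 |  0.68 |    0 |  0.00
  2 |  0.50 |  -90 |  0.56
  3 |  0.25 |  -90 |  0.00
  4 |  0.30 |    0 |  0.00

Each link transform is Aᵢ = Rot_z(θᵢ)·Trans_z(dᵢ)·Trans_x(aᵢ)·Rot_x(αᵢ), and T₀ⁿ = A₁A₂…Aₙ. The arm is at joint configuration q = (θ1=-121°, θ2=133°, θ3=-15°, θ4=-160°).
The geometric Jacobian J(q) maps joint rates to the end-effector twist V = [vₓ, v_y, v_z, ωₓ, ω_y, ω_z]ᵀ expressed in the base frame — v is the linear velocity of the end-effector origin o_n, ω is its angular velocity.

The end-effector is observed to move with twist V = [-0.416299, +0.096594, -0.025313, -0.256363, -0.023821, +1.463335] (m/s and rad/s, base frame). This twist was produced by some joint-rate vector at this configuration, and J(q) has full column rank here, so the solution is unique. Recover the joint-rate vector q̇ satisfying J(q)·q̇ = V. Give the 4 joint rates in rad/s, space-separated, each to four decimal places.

o_n = [0.0874, -0.3850, 0.5517]
J₁: ẑ×o_n = [0.3850, 0.0874, -0.0000], ω = ẑ
J2: z=[0.0000, 0.0000, 1.0000] o=[-0.3502, -0.5829, 0.0000] → [-0.1979, 0.4376, 0.0000, 0.0000, 0.0000, 1.0000]
J3: z=[-0.2079, 0.9781, 0.0000] o=[0.1388, -0.4789, 0.5600] → [-0.0081, -0.0017, 0.0308, -0.2079, 0.9781, 0.0000]
J4: z=[0.2532, 0.0538, -0.9659] o=[0.3751, -0.4287, 0.6247] → [0.0383, 0.2964, 0.0266, 0.2532, 0.0538, -0.9659]
q̇ = J⁺·V = [-0.4760, 0.9850, 0.0300, -0.9880]

-0.4760 0.9850 0.0300 -0.9880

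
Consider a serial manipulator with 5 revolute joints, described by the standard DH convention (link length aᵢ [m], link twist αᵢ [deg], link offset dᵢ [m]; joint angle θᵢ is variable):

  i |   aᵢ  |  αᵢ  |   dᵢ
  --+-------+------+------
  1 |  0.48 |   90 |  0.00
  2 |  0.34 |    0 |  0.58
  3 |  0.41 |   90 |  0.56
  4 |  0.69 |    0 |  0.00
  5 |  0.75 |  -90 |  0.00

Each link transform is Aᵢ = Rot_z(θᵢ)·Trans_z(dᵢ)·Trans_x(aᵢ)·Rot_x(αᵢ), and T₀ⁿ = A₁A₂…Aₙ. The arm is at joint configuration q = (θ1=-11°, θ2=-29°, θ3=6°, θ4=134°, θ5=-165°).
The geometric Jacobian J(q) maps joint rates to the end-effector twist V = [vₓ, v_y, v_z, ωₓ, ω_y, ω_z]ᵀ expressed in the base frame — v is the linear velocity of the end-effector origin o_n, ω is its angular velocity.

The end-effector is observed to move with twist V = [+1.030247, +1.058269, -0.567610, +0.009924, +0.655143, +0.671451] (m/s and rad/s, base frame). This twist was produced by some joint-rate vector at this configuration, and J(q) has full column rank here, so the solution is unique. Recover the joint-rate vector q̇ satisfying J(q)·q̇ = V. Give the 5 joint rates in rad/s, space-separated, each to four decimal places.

o_n = [1.0428, -1.4762, -0.3889]
J₁: ẑ×o_n = [1.4762, 1.0428, -0.0000], ω = ẑ
J2: z=[-0.1908, -0.9816, 0.0000] o=[0.4712, -0.0916, 0.0000] → [0.3818, -0.0742, 0.8253, -0.1908, -0.9816, 0.0000]
J3: z=[-0.1908, -0.9816, 0.0000] o=[0.6524, -0.7177, -0.1648] → [0.2200, -0.0428, 0.5280, -0.1908, -0.9816, 0.0000]
J4: z=[-0.3836, 0.0746, -0.9205] o=[0.9160, -1.3394, -0.3250] → [-0.1307, -0.1412, 0.0430, -0.3836, 0.0746, -0.9205]
J5: z=[-0.3836, 0.0746, -0.9205] o=[0.3882, -1.7424, -0.1378] → [0.2264, -0.6989, -0.1509, -0.3836, 0.0746, -0.9205]
q̇ = J⁺·V = [0.9430, -0.8780, 0.2330, 0.4050, -0.1100]

0.9430 -0.8780 0.2330 0.4050 -0.1100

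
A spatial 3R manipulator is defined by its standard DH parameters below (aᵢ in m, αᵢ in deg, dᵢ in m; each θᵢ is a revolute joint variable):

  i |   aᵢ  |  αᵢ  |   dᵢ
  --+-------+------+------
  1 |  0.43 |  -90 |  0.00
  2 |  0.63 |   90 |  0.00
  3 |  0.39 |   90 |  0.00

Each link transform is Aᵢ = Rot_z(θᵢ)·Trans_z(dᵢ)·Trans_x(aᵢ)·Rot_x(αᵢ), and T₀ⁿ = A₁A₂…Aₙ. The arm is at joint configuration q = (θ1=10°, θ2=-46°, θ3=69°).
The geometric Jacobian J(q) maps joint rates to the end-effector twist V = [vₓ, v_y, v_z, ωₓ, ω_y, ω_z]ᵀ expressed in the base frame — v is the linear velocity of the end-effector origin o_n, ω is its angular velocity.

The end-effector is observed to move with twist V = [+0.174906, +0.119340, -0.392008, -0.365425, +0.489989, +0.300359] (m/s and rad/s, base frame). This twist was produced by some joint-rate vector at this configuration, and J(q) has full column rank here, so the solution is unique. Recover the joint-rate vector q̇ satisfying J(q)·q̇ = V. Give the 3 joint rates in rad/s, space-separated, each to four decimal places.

o_n = [0.8868, 0.5261, 0.5537]
J₁: ẑ×o_n = [-0.5261, 0.8868, 0.0000], ω = ẑ
J2: z=[-0.1736, 0.9848, 0.0000] o=[0.4235, 0.0747, 0.0000] → [0.5453, 0.0962, -0.5347, -0.1736, 0.9848, 0.0000]
J3: z=[-0.7084, -0.1249, 0.6947] o=[0.8545, 0.1507, 0.4532] → [-0.2733, 0.0937, -0.2619, -0.7084, -0.1249, 0.6947]
q̇ = J⁺·V = [0.0350, 0.5460, 0.3820]

0.0350 0.5460 0.3820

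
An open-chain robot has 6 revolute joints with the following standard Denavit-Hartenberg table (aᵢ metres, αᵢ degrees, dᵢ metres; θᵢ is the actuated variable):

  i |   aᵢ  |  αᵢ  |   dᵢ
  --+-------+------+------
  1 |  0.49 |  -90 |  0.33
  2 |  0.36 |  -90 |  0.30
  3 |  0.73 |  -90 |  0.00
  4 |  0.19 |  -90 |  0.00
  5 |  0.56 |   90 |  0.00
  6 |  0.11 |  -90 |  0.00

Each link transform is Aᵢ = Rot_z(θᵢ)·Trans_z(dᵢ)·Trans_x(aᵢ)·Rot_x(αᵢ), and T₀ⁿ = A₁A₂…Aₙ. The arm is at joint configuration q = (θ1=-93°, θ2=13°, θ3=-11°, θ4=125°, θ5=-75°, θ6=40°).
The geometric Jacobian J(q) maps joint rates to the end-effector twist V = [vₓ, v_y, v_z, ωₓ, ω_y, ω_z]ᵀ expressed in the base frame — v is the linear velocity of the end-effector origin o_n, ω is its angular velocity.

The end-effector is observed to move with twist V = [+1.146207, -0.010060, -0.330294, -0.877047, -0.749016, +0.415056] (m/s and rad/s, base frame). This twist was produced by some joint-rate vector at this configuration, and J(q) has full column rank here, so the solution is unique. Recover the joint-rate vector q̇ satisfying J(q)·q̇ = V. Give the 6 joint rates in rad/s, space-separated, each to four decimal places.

0.9430 -0.1470 0.2910 0.7230 -0.5840 0.4800

o_n = [-0.2978, -1.4466, 0.3643]
J₁: ẑ×o_n = [1.4466, -0.2978, 0.0000], ω = ẑ
J2: z=[0.9986, -0.0523, 0.0000] o=[-0.0256, -0.4893, 0.3300] → [-0.0018, -0.0343, -0.9702, 0.9986, -0.0523, 0.0000]
J3: z=[0.0118, 0.2246, -0.9744] o=[0.2556, -0.8553, 0.2490] → [-0.5502, 0.5378, 0.1174, 0.0118, 0.2246, -0.9744]
J4: z=[-0.9900, -0.1343, -0.0429] o=[0.3581, -1.5599, 0.0878] → [-0.0323, 0.3019, -0.2002, -0.9900, -0.1343, -0.0429]
J5: z=[-0.1083, 0.9194, -0.3780] o=[0.3410, -1.4897, 0.2635] → [0.1089, 0.2524, 0.5827, -0.1083, 0.9194, -0.3780]
J6: z=[-0.1691, -0.3917, -0.9044] o=[-0.2076, -1.5087, 0.3744] → [0.0601, 0.0799, -0.0458, -0.1691, -0.3917, -0.9044]
q̇ = J⁺·V = [0.9430, -0.1470, 0.2910, 0.7230, -0.5840, 0.4800]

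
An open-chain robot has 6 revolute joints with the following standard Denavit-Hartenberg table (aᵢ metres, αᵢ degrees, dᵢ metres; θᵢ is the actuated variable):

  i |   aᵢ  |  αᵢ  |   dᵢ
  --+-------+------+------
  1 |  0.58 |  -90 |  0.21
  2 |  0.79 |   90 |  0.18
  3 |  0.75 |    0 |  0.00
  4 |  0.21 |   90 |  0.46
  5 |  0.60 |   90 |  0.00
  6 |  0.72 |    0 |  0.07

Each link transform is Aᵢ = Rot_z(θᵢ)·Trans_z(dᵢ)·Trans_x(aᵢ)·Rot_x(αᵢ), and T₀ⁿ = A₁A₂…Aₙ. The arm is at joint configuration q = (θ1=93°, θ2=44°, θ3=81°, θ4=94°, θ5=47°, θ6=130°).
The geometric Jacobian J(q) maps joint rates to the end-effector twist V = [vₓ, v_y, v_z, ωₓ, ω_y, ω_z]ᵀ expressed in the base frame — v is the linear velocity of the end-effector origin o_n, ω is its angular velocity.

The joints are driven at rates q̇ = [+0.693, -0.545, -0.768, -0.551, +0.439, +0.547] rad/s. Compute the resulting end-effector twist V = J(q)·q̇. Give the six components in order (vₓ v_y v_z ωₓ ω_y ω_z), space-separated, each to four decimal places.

o_n = [-1.5707, 1.2887, 0.1606]
J₁: ẑ×o_n = [-1.2887, -1.5707, 0.0000], ω = ẑ
J2: z=[-0.9986, -0.0523, 0.0000] o=[-0.0304, 0.5792, 0.2100] → [0.0026, -0.0494, -0.7891, -0.9986, -0.0523, 0.0000]
J3: z=[-0.0364, 0.6937, 0.7193] o=[-0.2398, 1.1373, -0.3388] → [0.2375, -0.9392, 0.9177, -0.0364, 0.6937, 0.7193]
J4: z=[-0.0364, 0.6937, 0.7193] o=[-0.9840, 1.1828, -0.4203] → [0.3268, -0.4009, 0.4032, -0.0364, 0.6937, 0.7193]
J5: z=[-0.9981, 0.0105, -0.0605] o=[-1.0111, 1.3507, 0.0559] → [-0.0027, 0.1383, 0.0677, -0.9981, 0.0105, -0.0605]
J6: z=[-0.0114, -0.9998, 0.0155] o=[-1.0474, 1.3604, 0.6548] → [0.4952, -0.0138, -0.5225, -0.0114, -0.9998, 0.0155]
V = J·q̇ = [-0.9872, -0.0662, -0.7529, 0.1478, -1.4288, -0.2739]

-0.9872 -0.0662 -0.7529 0.1478 -1.4288 -0.2739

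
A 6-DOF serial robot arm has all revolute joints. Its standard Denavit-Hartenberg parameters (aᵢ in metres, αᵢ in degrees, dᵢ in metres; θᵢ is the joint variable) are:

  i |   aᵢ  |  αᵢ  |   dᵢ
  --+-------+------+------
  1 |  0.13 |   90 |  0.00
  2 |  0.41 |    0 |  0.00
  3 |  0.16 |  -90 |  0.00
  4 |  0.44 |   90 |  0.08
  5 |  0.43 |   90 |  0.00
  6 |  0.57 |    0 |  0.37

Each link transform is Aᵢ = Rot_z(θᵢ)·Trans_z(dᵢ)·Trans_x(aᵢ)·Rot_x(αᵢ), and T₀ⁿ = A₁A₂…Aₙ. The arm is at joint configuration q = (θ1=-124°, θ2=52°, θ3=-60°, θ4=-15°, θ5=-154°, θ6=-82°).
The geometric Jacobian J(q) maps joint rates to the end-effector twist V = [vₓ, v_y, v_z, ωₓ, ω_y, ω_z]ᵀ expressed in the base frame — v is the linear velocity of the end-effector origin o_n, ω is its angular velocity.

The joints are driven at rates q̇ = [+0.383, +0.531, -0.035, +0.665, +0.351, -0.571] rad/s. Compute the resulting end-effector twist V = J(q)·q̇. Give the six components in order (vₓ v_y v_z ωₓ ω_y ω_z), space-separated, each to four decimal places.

0.4909 0.4293 0.1558 -0.8414 0.3617 0.5123

o_n = [0.1888, -0.7784, 0.4921]
J₁: ẑ×o_n = [0.7784, 0.1888, -0.0000], ω = ẑ
J2: z=[-0.8290, 0.5592, 0.0000] o=[-0.0727, -0.1078, 0.0000] → [0.2752, 0.4080, 0.4097, -0.8290, 0.5592, 0.0000]
J3: z=[-0.8290, 0.5592, 0.0000] o=[-0.2138, -0.3170, 0.3231] → [0.0945, 0.1401, 0.1573, -0.8290, 0.5592, 0.0000]
J4: z=[-0.0778, -0.1154, 0.9903] o=[-0.3024, -0.4484, 0.3008] → [0.3047, 0.5014, 0.0824, -0.0778, -0.1154, 0.9903]
J5: z=[-0.6575, 0.7526, 0.0360] o=[-0.6384, -0.7429, 0.3209] → [0.1301, 0.1424, -0.5993, -0.6575, 0.7526, 0.0360]
J6: z=[0.2586, 0.1805, 0.9490] o=[-0.3341, -0.4706, 0.1862] → [0.3473, 0.4171, -0.1740, 0.2586, 0.1805, 0.9490]
V = J·q̇ = [0.4909, 0.4293, 0.1558, -0.8414, 0.3617, 0.5123]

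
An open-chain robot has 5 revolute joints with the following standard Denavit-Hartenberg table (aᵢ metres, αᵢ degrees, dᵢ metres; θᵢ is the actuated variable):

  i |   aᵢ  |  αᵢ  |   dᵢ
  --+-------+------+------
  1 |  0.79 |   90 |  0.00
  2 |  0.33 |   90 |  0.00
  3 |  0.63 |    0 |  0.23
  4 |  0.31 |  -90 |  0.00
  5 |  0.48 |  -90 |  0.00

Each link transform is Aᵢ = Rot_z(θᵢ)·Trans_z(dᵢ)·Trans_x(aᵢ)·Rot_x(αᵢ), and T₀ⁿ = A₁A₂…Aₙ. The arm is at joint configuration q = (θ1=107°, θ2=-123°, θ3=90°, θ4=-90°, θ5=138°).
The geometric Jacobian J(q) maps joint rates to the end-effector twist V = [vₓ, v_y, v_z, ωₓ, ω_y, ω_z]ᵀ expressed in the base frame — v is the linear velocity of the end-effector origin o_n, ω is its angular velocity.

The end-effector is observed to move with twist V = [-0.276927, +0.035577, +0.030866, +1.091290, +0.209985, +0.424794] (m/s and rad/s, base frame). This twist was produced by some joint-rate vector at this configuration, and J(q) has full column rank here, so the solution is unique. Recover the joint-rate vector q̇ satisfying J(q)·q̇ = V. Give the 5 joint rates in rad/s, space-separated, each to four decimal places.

0.3480 0.4530 -0.4470 0.5880 0.6520

o_n = [0.3943, 0.8653, -0.2872]
J₁: ẑ×o_n = [-0.8653, 0.3943, 0.0000], ω = ẑ
J2: z=[0.9563, 0.2924, 0.0000] o=[-0.2310, 0.7555, 0.0000] → [-0.0840, 0.2747, -0.0778, 0.9563, 0.2924, 0.0000]
J3: z=[0.2452, -0.8020, 0.5446] o=[-0.1784, 0.5836, -0.2768] → [-0.1450, 0.3145, 0.5284, 0.2452, -0.8020, 0.5446]
J4: z=[0.2452, -0.8020, 0.5446] o=[0.4804, 0.5833, -0.1515] → [-0.0447, -0.0137, -0.0000, 0.2452, -0.8020, 0.5446]
J5: z=[0.9563, 0.2924, 0.0000] o=[0.5298, 0.4219, -0.4115] → [0.0363, -0.1188, 0.4636, 0.9563, 0.2924, 0.0000]
q̇ = J⁺·V = [0.3480, 0.4530, -0.4470, 0.5880, 0.6520]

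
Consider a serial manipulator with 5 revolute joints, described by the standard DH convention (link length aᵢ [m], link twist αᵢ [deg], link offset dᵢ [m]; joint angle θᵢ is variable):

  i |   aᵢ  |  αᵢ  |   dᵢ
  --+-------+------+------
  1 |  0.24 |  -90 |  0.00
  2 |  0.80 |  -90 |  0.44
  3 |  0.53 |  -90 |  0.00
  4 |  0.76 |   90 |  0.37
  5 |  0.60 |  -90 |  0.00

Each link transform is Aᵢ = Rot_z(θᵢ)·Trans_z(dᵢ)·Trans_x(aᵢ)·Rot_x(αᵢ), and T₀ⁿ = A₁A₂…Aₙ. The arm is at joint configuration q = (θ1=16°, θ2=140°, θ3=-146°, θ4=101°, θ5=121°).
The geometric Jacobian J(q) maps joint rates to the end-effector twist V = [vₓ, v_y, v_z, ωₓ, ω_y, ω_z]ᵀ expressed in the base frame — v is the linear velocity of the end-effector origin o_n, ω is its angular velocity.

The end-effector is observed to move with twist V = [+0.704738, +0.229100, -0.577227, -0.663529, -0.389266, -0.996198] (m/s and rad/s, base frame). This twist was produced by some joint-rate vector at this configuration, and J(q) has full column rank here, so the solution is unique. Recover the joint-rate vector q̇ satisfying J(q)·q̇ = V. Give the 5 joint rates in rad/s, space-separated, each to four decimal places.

o_n = [-0.5698, 1.3153, -0.9346]
J₁: ẑ×o_n = [-1.3153, -0.5698, 0.0000], ω = ẑ
J2: z=[-0.2756, 0.9613, 0.0000] o=[0.2307, 0.0662, 0.0000] → [-0.8984, -0.2576, 0.4251, -0.2756, 0.9613, 0.0000]
J3: z=[-0.6179, -0.1772, 0.7660] o=[-0.4797, 0.3202, -0.5142] → [-0.6878, -0.3288, -0.6308, -0.6179, -0.1772, 0.7660]
J4: z=[-0.6403, 0.6788, -0.3594] o=[-0.2378, 0.6979, -0.2318] → [-0.2552, -0.3307, -0.1700, -0.6403, 0.6788, -0.3594]
J5: z=[0.5659, 0.7333, 0.3769] o=[-0.0799, 0.9779, -1.0136] → [-0.0693, -0.2293, 0.5501, 0.5659, 0.7333, 0.3769]
q̇ = J⁺·V = [-0.2080, -0.4440, -0.2710, 0.8120, -0.7660]

-0.2080 -0.4440 -0.2710 0.8120 -0.7660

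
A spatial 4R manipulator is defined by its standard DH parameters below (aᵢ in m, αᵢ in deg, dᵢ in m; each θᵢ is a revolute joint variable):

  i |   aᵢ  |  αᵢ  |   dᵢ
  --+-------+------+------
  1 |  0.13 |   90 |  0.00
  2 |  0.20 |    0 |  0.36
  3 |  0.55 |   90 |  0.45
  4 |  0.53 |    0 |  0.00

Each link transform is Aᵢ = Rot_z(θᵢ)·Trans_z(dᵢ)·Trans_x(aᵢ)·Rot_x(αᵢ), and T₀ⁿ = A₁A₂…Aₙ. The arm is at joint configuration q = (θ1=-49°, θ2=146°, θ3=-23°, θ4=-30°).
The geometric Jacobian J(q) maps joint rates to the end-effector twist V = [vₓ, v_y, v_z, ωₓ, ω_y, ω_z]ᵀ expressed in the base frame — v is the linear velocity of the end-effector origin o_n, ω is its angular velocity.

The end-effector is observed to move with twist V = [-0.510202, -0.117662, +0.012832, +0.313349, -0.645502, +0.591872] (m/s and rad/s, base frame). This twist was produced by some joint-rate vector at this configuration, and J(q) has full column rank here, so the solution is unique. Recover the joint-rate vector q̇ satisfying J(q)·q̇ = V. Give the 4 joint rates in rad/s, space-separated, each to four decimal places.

0.1420 0.4100 -0.2230 0.8260

o_n = [-0.7953, 0.0842, 0.9581]
J₁: ẑ×o_n = [-0.0842, -0.7953, 0.0000], ω = ẑ
J2: z=[-0.7547, -0.6561, 0.0000] o=[0.0853, -0.0981, 0.0000] → [-0.6285, 0.7231, -0.7153, -0.7547, -0.6561, 0.0000]
J3: z=[-0.7547, -0.6561, 0.0000] o=[-0.2952, -0.2092, 0.1118] → [-0.5552, 0.6386, -0.5495, -0.7547, -0.6561, 0.0000]
J4: z=[0.5502, -0.6330, 0.5446] o=[-0.8313, -0.2783, 0.5731] → [-0.4411, -0.1922, 0.2222, 0.5502, -0.6330, 0.5446]
q̇ = J⁺·V = [0.1420, 0.4100, -0.2230, 0.8260]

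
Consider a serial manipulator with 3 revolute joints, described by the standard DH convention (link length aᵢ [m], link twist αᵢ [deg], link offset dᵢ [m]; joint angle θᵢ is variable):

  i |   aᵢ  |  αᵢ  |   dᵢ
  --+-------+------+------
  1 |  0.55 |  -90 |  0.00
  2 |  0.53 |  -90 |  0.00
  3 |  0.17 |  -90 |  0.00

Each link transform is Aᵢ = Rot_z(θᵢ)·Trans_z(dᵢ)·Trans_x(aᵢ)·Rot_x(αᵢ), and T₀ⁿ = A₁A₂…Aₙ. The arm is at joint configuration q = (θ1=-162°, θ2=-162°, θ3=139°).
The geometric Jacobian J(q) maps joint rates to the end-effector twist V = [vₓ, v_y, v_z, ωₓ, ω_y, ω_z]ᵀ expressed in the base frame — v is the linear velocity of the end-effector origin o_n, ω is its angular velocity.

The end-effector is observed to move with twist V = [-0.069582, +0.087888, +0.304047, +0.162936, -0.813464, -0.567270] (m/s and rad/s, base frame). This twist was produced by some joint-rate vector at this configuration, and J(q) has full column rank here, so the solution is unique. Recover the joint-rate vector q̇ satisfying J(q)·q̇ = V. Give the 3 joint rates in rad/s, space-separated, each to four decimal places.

o_n = [-0.1942, 0.0542, 0.1241]
J₁: ẑ×o_n = [-0.0542, -0.1942, 0.0000], ω = ẑ
J2: z=[0.3090, -0.9511, 0.0000] o=[-0.5231, -0.1700, 0.0000] → [-0.1181, -0.0384, 0.3820, 0.3090, -0.9511, 0.0000]
J3: z=[-0.2939, -0.0955, 0.9511] o=[-0.0437, -0.0142, 0.1638] → [-0.0612, -0.1548, -0.0345, -0.2939, -0.0955, 0.9511]
q̇ = J⁺·V = [-0.8640, 0.8240, 0.3120]

-0.8640 0.8240 0.3120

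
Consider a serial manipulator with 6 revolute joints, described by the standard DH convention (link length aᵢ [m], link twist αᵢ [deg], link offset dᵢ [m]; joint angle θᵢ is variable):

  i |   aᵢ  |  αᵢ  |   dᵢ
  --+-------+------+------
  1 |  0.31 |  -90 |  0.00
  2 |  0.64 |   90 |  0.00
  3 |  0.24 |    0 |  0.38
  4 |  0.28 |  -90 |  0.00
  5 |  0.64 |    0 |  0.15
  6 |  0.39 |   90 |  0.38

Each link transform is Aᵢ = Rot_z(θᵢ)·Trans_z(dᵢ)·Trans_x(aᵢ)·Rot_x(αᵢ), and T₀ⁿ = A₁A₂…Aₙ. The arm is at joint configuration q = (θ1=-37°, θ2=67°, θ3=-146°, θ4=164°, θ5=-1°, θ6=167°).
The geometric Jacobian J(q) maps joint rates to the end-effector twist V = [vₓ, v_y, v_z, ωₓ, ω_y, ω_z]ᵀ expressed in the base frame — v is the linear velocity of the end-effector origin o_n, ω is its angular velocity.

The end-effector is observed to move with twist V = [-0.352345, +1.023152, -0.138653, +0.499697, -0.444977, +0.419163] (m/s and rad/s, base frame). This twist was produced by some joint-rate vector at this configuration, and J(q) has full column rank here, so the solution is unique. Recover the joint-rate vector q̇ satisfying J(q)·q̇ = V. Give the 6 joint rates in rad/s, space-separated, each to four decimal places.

0.4060 0.7100 -0.0140 0.6330 -0.2930 -0.5110

o_n = [1.0363, -0.1083, -0.6133]
J₁: ẑ×o_n = [0.1083, 1.0363, -0.0000], ω = ẑ
J2: z=[0.6018, 0.7986, 0.0000] o=[0.2476, -0.1866, 0.0000] → [-0.4898, 0.3691, -0.5828, 0.6018, 0.7986, 0.0000]
J3: z=[0.7351, -0.5540, 0.3907] o=[0.4473, -0.3371, -0.5891] → [-0.0760, 0.2479, 0.4945, 0.7351, -0.5540, 0.3907]
J4: z=[0.7351, -0.5540, 0.3907] o=[0.5838, -0.6080, -0.2575] → [0.0019, 0.4384, 0.6180, 0.7351, -0.5540, 0.3907]
J5: z=[0.4759, 0.8322, 0.2845] o=[0.7190, -0.6015, -0.5026] → [-0.2324, 0.1429, -0.0294, 0.4759, 0.8322, 0.2845]
J6: z=[0.4759, 0.8322, 0.2845] o=[1.1075, -0.4680, -1.0158] → [0.2326, -0.2118, 0.2305, 0.4759, 0.8322, 0.2845]
q̇ = J⁺·V = [0.4060, 0.7100, -0.0140, 0.6330, -0.2930, -0.5110]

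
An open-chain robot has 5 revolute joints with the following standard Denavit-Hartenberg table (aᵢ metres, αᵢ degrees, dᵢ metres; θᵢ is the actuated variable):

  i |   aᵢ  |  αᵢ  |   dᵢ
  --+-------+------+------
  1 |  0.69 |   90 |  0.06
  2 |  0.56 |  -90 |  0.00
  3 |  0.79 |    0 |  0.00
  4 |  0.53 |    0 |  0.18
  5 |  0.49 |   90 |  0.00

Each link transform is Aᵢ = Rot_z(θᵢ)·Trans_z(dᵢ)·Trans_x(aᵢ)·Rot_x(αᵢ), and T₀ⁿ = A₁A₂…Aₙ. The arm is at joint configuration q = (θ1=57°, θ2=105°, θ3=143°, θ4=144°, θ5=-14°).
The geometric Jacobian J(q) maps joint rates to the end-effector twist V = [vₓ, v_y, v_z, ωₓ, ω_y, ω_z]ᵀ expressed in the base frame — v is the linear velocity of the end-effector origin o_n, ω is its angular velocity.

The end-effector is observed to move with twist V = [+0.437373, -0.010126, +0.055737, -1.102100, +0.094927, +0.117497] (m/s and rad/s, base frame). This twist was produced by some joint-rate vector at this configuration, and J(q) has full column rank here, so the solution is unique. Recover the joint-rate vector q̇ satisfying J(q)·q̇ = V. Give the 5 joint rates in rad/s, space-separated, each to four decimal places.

0.2570 -0.9760 0.7950 -0.8590 0.6030

o_n = [0.7024, 0.1254, 0.1194]
J₁: ẑ×o_n = [-0.1254, 0.7024, 0.0000], ω = ẑ
J2: z=[0.8387, -0.5446, 0.0000] o=[0.3758, 0.5787, 0.0600] → [-0.0323, -0.0498, -0.2023, 0.8387, -0.5446, 0.0000]
J3: z=[-0.5261, -0.8101, -0.2588] o=[0.2969, 0.4571, 0.6009] → [0.3043, -0.3583, 0.5030, -0.5261, -0.8101, -0.2588]
J4: z=[-0.5261, -0.8101, -0.2588] o=[-0.0129, 0.8530, -0.0085] → [-0.2919, -0.1179, 0.9622, -0.5261, -0.8101, -0.2588]
J5: z=[-0.5261, -0.8101, -0.2588] o=[0.2956, 0.3975, 0.0946] → [-0.0905, -0.0922, 0.4727, -0.5261, -0.8101, -0.2588]
q̇ = J⁺·V = [0.2570, -0.9760, 0.7950, -0.8590, 0.6030]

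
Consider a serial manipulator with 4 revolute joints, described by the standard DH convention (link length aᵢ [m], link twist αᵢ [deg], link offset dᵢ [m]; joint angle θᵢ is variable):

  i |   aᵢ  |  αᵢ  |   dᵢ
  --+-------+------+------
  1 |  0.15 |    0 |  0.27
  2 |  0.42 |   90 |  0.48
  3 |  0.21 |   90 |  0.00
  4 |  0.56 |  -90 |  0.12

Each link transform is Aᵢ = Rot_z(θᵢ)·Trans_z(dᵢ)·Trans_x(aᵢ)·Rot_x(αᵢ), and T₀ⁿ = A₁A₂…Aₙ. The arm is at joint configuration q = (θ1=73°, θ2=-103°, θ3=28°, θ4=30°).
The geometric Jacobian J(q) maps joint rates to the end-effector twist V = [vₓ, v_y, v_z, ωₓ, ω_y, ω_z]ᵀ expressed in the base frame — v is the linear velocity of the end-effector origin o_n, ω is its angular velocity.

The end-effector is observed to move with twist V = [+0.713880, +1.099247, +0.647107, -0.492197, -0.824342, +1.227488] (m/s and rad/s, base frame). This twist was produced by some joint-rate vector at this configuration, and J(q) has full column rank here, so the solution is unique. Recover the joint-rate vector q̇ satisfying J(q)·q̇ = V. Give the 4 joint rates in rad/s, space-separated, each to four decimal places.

0.4350 0.7660 0.9600 -0.0300

o_n = [0.8478, -0.6440, 0.9703]
J₁: ẑ×o_n = [0.6440, 0.8478, -0.0000], ω = ẑ
J2: z=[0.0000, 0.0000, 1.0000] o=[0.0439, 0.1434, 0.2700] → [0.7875, 0.8039, -0.0000, 0.0000, 0.0000, 1.0000]
J3: z=[-0.5000, -0.8660, 0.0000] o=[0.4076, -0.0666, 0.7500] → [-0.1908, 0.1102, 0.6700, -0.5000, -0.8660, 0.0000]
J4: z=[0.4066, -0.2347, -0.8829] o=[0.5682, -0.1593, 0.8486] → [-0.4566, -0.2964, -0.1315, 0.4066, -0.2347, -0.8829]
q̇ = J⁺·V = [0.4350, 0.7660, 0.9600, -0.0300]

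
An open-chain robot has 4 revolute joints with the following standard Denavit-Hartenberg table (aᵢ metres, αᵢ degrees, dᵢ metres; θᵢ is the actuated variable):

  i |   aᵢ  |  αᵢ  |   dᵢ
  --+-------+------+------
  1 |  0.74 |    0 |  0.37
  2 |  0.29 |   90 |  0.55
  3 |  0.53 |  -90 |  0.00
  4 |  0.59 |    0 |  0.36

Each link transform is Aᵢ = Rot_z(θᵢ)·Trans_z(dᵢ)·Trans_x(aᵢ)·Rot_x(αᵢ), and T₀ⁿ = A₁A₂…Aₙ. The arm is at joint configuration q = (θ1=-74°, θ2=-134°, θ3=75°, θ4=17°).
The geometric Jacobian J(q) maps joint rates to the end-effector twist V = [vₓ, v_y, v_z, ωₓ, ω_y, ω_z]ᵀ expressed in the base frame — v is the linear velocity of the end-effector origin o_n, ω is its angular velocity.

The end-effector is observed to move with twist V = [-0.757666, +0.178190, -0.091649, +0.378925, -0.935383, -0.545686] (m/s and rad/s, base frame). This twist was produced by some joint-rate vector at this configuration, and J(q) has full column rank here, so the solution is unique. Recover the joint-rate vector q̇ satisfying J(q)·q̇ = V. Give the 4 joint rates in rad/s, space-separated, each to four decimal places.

0.1630 -0.9160 -0.6480 0.8010

o_n = [-0.0761, -0.7578, 2.0701]
J₁: ẑ×o_n = [0.7578, -0.0761, 0.0000], ω = ẑ
J2: z=[0.0000, 0.0000, 1.0000] o=[0.2040, -0.7113, 0.3700] → [0.0465, -0.2801, 0.0000, 0.0000, 0.0000, 1.0000]
J3: z=[0.4695, 0.8829, 0.0000] o=[-0.0521, -0.5752, 0.9200] → [1.0155, -0.5399, -0.0645, 0.4695, 0.8829, 0.0000]
J4: z=[0.8529, -0.4535, 0.2588] o=[-0.1732, -0.5108, 1.4319] → [-0.2255, -0.5191, -0.1666, 0.8529, -0.4535, 0.2588]
q̇ = J⁺·V = [0.1630, -0.9160, -0.6480, 0.8010]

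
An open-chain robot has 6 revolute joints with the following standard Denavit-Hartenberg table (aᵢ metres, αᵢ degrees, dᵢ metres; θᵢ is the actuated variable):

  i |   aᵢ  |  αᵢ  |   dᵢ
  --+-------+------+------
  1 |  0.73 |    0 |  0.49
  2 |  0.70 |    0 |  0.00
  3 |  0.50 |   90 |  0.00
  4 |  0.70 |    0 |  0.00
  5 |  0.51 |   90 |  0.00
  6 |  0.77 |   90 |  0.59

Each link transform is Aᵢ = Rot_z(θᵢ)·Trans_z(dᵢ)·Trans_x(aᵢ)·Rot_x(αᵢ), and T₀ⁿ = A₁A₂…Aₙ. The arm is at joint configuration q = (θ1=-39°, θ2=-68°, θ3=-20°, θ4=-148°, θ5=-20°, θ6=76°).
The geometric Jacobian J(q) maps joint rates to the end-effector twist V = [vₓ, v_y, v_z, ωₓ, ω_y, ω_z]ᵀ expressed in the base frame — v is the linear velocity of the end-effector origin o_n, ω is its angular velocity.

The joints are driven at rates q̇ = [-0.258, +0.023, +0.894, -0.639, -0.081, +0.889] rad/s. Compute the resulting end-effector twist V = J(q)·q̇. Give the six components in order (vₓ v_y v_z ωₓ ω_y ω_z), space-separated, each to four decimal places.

-1.6124 -0.6141 1.0961 0.6863 -0.2857 1.5286

o_n = [0.3060, 0.0375, 0.5514]
J₁: ẑ×o_n = [-0.0375, 0.3060, 0.0000], ω = ẑ
J2: z=[0.0000, 0.0000, 1.0000] o=[0.5673, -0.4594, 0.4900] → [-0.4969, -0.2613, 0.0000, 0.0000, 0.0000, 1.0000]
J3: z=[0.0000, 0.0000, 1.0000] o=[0.3627, -1.1288, 0.4900] → [-1.1663, -0.0566, 0.0000, 0.0000, 0.0000, 1.0000]
J4: z=[-0.7986, 0.6018, 0.0000] o=[0.0617, -1.5281, 0.4900] → [0.0370, 0.0490, -1.3974, -0.7986, 0.6018, 0.0000]
J5: z=[-0.7986, 0.6018, 0.0000] o=[0.4190, -1.0540, 0.1191] → [0.2602, 0.3453, -0.8037, -0.7986, 0.6018, 0.0000]
J6: z=[0.1251, 0.1660, 0.9781] o=[0.7192, -0.6556, 0.0130] → [-0.5886, -0.4715, 0.1553, 0.1251, 0.1660, 0.9781]
V = J·q̇ = [-1.6124, -0.6141, 1.0961, 0.6863, -0.2857, 1.5286]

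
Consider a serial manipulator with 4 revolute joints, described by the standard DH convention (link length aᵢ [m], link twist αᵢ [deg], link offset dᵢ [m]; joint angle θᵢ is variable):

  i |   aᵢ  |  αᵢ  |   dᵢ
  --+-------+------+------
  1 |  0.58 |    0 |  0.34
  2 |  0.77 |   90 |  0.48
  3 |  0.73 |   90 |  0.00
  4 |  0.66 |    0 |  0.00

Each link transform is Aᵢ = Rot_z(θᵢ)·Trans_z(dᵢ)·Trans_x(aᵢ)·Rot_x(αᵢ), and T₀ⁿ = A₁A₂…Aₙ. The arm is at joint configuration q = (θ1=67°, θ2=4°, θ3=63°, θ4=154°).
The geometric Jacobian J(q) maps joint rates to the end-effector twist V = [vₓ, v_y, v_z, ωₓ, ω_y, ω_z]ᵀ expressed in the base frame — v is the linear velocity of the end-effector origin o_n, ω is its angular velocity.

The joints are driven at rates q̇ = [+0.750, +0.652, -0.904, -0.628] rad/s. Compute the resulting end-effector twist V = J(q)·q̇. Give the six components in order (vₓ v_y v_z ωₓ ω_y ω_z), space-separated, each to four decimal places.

-0.9564 0.9942 0.1058 -1.0369 -0.2348 1.6871

o_n = [0.7711, 1.2265, 0.9419]
J₁: ẑ×o_n = [-1.2265, 0.7711, 0.0000], ω = ẑ
J2: z=[0.0000, 0.0000, 1.0000] o=[0.2266, 0.5339, 0.3400] → [-0.6926, 0.5445, 0.0000, 0.0000, 0.0000, 1.0000]
J3: z=[0.9455, -0.3256, 0.0000] o=[0.4773, 1.2619, 0.8200] → [-0.0397, -0.1152, 0.0621, 0.9455, -0.3256, 0.0000]
J4: z=[0.2901, 0.8425, -0.4540] o=[0.5852, 1.5753, 1.4704] → [-0.6036, 0.0689, -0.2578, 0.2901, 0.8425, -0.4540]
V = J·q̇ = [-0.9564, 0.9942, 0.1058, -1.0369, -0.2348, 1.6871]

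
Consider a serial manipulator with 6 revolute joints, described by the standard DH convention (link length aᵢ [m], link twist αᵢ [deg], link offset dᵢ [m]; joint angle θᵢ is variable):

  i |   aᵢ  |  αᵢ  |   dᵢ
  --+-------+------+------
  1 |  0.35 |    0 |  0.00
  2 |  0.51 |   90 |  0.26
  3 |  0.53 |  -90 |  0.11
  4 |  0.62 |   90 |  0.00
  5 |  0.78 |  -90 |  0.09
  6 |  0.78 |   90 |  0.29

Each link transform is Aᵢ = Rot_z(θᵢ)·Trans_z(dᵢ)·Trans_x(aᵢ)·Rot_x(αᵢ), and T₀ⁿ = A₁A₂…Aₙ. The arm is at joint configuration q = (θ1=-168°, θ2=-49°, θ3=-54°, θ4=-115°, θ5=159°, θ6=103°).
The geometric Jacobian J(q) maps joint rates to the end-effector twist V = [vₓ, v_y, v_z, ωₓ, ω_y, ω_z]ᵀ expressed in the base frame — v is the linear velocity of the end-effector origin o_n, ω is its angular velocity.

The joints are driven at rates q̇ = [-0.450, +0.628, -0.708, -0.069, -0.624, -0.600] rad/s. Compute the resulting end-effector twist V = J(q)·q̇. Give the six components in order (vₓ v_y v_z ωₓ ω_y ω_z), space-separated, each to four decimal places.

o_n = [-1.0479, 0.8963, -0.7084]
J₁: ẑ×o_n = [-0.8963, -1.0479, 0.0000], ω = ẑ
J2: z=[0.0000, 0.0000, 1.0000] o=[-0.3424, -0.0728, 0.0000] → [-0.9691, -0.7055, 0.0000, 0.0000, 0.0000, 1.0000]
J3: z=[0.6018, 0.7986, 0.0000] o=[-0.7497, 0.2342, 0.2600] → [-0.7734, 0.5828, 0.6367, 0.6018, 0.7986, 0.0000]
J4: z=[-0.6461, 0.4869, 0.5878] o=[-0.9323, 0.5095, -0.1688] → [-0.4901, -0.4166, -0.1937, -0.6461, 0.4869, 0.5878]
J5: z=[0.1711, -0.6581, 0.7332] o=[-0.4711, 0.8656, 0.0432] → [0.4720, -0.2943, -0.3743, 0.1711, -0.6581, 0.7332]
J6: z=[0.3366, -0.6604, -0.6713] o=[-1.1779, 0.5242, 0.0245] → [0.7338, 0.1594, 0.2112, 0.3366, -0.6604, -0.6713]
V = J·q̇ = [-0.3587, -0.2674, -0.3305, -0.6903, 0.2078, 0.0827]

-0.3587 -0.2674 -0.3305 -0.6903 0.2078 0.0827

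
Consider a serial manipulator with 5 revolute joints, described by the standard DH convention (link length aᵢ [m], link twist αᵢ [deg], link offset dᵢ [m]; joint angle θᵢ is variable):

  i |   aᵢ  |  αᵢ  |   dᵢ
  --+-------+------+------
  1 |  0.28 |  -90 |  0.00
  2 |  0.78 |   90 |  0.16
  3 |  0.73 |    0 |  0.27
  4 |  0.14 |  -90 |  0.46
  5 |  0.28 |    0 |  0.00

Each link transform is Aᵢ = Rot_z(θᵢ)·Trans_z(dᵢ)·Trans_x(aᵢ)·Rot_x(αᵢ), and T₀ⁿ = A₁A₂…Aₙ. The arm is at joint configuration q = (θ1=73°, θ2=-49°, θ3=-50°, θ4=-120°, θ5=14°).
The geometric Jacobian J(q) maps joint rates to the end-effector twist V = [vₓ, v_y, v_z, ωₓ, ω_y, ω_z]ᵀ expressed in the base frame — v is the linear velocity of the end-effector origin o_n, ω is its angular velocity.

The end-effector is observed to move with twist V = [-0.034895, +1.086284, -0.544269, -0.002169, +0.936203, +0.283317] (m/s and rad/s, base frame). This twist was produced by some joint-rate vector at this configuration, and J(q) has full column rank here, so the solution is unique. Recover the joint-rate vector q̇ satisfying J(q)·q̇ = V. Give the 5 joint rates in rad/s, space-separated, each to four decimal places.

0.9430 0.7810 -0.8930 -0.2150 0.5130

o_n = [0.5477, 0.1816, 1.0713]
J₁: ẑ×o_n = [-0.1816, 0.5477, 0.0000], ω = ẑ
J2: z=[-0.9563, 0.2924, 0.0000] o=[0.0819, 0.2678, 0.0000] → [0.3132, 1.0245, -0.0538, -0.9563, 0.2924, 0.0000]
J3: z=[-0.2207, -0.7217, 0.6561] o=[0.0785, 0.8039, 0.5887] → [0.0600, 0.4144, 0.4760, -0.2207, -0.7217, 0.6561]
J4: z=[-0.2207, -0.7217, 0.6561] o=[0.6437, 0.7399, 1.1199] → [0.4014, -0.0737, 0.0540, -0.2207, -0.7217, 0.6561]
J5: z=[0.9751, -0.1790, 0.1311] o=[0.5390, 0.3143, 1.3177] → [0.0615, 0.2414, -0.1279, 0.9751, -0.1790, 0.1311]
q̇ = J⁺·V = [0.9430, 0.7810, -0.8930, -0.2150, 0.5130]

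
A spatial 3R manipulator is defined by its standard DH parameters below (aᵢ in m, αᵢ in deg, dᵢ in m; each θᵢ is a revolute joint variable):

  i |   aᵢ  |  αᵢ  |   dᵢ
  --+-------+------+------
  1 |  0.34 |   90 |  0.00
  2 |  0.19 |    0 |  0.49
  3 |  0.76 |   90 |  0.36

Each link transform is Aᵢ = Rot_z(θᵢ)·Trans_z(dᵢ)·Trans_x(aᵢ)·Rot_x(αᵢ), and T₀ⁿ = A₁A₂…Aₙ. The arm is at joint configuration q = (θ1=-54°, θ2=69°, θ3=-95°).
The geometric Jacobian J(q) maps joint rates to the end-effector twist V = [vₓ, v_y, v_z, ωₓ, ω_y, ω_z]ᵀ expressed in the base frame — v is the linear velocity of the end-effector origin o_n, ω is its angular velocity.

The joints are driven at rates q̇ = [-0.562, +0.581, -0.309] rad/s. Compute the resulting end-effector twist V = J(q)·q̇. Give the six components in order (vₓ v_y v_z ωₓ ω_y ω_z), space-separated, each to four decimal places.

-0.7842 0.0361 0.2254 -0.2201 -0.1599 -0.5620

o_n = [-0.0463, -1.3824, -0.1558]
J₁: ẑ×o_n = [1.3824, -0.0463, 0.0000], ω = ẑ
J2: z=[-0.8090, -0.5878, 0.0000] o=[0.1998, -0.2751, 0.0000] → [0.0916, -0.1260, 0.7512, -0.8090, -0.5878, 0.0000]
J3: z=[-0.8090, -0.5878, 0.0000] o=[-0.1565, -0.6182, 0.1774] → [0.1958, -0.2695, 0.6831, -0.8090, -0.5878, 0.0000]
V = J·q̇ = [-0.7842, 0.0361, 0.2254, -0.2201, -0.1599, -0.5620]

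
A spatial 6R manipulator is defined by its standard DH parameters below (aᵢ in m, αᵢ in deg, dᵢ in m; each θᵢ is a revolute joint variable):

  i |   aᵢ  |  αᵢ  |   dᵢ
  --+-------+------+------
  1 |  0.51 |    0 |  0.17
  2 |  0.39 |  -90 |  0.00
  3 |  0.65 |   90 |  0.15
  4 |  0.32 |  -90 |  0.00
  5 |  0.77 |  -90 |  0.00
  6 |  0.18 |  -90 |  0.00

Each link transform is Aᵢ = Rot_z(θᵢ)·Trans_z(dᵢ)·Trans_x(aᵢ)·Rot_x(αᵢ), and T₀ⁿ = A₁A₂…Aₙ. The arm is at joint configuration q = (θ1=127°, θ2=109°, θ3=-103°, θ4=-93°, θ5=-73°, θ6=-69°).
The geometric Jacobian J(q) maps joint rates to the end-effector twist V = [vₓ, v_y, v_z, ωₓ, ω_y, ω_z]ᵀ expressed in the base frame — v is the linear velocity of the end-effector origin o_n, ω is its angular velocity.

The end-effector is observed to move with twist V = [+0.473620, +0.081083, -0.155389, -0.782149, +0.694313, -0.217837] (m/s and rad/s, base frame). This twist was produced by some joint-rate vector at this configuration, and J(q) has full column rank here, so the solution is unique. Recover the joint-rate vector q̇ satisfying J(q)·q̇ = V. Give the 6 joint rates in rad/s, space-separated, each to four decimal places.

-0.0600 0.8780 -0.4090 0.5750 -0.9440 0.7090

o_n = [-0.3409, 1.1116, 0.7586]
J₁: ẑ×o_n = [-1.1116, -0.3409, 0.0000], ω = ẑ
J2: z=[0.0000, 0.0000, 1.0000] o=[-0.3069, 0.4073, 0.1700] → [-0.7043, -0.0340, 0.0000, 0.0000, 0.0000, 1.0000]
J3: z=[0.8290, -0.5592, 0.0000] o=[-0.5250, 0.0840, 0.1700] → [-0.3291, -0.4879, 0.9549, 0.8290, -0.5592, 0.0000]
J4: z=[0.5449, 0.8078, -0.2250] o=[-0.3189, 0.1213, 0.8033] → [0.1866, 0.0293, 0.5573, 0.5449, 0.8078, -0.2250]
J5: z=[0.0822, 0.2155, 0.9730] o=[-0.5859, 0.2969, 0.7870] → [-0.7989, 0.2408, 0.0142, 0.0822, 0.2155, 0.9730]
J6: z=[-0.9573, 0.2885, 0.0170] o=[-0.3726, 1.0152, 0.6099] → [0.0413, 0.1429, -0.1014, -0.9573, 0.2885, 0.0170]
q̇ = J⁺·V = [-0.0600, 0.8780, -0.4090, 0.5750, -0.9440, 0.7090]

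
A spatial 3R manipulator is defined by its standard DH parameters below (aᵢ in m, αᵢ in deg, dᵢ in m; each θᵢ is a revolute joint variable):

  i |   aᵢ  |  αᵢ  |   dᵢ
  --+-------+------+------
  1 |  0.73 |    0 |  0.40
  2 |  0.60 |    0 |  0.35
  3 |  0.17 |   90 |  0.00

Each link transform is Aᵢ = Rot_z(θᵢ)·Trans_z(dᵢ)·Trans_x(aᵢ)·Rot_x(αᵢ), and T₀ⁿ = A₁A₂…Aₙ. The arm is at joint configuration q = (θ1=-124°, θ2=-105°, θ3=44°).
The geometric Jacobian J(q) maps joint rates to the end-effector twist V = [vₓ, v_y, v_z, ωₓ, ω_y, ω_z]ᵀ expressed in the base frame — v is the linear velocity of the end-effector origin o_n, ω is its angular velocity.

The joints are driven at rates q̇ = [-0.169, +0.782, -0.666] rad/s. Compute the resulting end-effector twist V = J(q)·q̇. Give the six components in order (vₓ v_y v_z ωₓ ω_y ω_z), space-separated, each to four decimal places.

-0.3791 -0.1633 0.0000 0.0000 0.0000 -0.0530

o_n = [-0.9712, -0.1376, 0.7500]
J₁: ẑ×o_n = [0.1376, -0.9712, 0.0000], ω = ẑ
J2: z=[0.0000, 0.0000, 1.0000] o=[-0.4082, -0.6052, 0.4000] → [-0.4676, -0.5630, 0.0000, 0.0000, 0.0000, 1.0000]
J3: z=[0.0000, 0.0000, 1.0000] o=[-0.8018, -0.1524, 0.7500] → [-0.0148, -0.1694, 0.0000, 0.0000, 0.0000, 1.0000]
V = J·q̇ = [-0.3791, -0.1633, 0.0000, 0.0000, 0.0000, -0.0530]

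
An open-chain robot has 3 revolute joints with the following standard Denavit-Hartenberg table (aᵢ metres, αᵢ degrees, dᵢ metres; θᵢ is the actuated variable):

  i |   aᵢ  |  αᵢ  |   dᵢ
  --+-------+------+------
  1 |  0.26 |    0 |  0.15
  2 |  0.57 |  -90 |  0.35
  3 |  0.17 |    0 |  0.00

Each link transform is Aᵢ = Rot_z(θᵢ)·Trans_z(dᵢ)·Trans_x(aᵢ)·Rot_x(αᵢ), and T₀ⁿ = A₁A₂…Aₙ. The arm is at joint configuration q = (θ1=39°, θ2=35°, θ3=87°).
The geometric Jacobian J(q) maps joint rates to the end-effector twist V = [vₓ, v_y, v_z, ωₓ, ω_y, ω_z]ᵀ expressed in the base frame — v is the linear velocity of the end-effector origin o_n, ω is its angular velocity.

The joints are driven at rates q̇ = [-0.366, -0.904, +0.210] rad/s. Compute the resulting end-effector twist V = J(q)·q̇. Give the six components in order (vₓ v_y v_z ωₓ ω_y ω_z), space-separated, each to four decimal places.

0.7568 -0.3109 -0.0019 -0.2019 0.0579 -1.2700

o_n = [0.3616, 0.7201, 0.3302]
J₁: ẑ×o_n = [-0.7201, 0.3616, 0.0000], ω = ẑ
J2: z=[0.0000, 0.0000, 1.0000] o=[0.2021, 0.1636, 0.1500] → [-0.5565, 0.1596, 0.0000, 0.0000, 0.0000, 1.0000]
J3: z=[-0.9613, 0.2756, 0.0000] o=[0.3592, 0.7115, 0.5000] → [-0.0468, -0.1632, -0.0089, -0.9613, 0.2756, 0.0000]
V = J·q̇ = [0.7568, -0.3109, -0.0019, -0.2019, 0.0579, -1.2700]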